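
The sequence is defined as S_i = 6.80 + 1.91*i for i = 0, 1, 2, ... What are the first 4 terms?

This is an arithmetic sequence.
i=0: S_0 = 6.8 + 1.91*0 = 6.8
i=1: S_1 = 6.8 + 1.91*1 = 8.71
i=2: S_2 = 6.8 + 1.91*2 = 10.62
i=3: S_3 = 6.8 + 1.91*3 = 12.53
The first 4 terms are: [6.8, 8.71, 10.62, 12.53]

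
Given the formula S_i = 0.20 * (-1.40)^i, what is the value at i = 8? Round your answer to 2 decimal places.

S_8 = 0.2 * (-1.4)^8 ≈ 0.2 * 14.7579 ≈ 2.95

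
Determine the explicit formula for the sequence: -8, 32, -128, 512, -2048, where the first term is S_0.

Check ratios: 32 / -8 = -4.0
Common ratio r = -4.
First term a = -8.
Formula: S_i = -8 * (-4)^i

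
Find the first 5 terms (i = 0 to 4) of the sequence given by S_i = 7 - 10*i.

This is an arithmetic sequence.
i=0: S_0 = 7 + -10*0 = 7
i=1: S_1 = 7 + -10*1 = -3
i=2: S_2 = 7 + -10*2 = -13
i=3: S_3 = 7 + -10*3 = -23
i=4: S_4 = 7 + -10*4 = -33
The first 5 terms are: [7, -3, -13, -23, -33]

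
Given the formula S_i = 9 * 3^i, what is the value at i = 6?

S_6 = 9 * 3^6 = 9 * 729 = 6561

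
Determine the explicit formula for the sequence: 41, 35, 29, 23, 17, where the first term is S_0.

Check differences: 35 - 41 = -6
29 - 35 = -6
Common difference d = -6.
First term a = 41.
Formula: S_i = 41 - 6*i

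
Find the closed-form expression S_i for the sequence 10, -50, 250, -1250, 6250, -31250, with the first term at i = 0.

Check ratios: -50 / 10 = -5.0
Common ratio r = -5.
First term a = 10.
Formula: S_i = 10 * (-5)^i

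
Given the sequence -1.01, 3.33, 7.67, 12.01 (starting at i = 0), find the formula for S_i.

Check differences: 3.33 - -1.01 = 4.34
7.67 - 3.33 = 4.34
Common difference d = 4.34.
First term a = -1.01.
Formula: S_i = -1.01 + 4.34*i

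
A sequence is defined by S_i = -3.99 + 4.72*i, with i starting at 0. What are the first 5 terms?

This is an arithmetic sequence.
i=0: S_0 = -3.99 + 4.72*0 = -3.99
i=1: S_1 = -3.99 + 4.72*1 = 0.73
i=2: S_2 = -3.99 + 4.72*2 = 5.45
i=3: S_3 = -3.99 + 4.72*3 = 10.17
i=4: S_4 = -3.99 + 4.72*4 = 14.89
The first 5 terms are: [-3.99, 0.73, 5.45, 10.17, 14.89]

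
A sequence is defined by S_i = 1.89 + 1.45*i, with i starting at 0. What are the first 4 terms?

This is an arithmetic sequence.
i=0: S_0 = 1.89 + 1.45*0 = 1.89
i=1: S_1 = 1.89 + 1.45*1 = 3.34
i=2: S_2 = 1.89 + 1.45*2 = 4.79
i=3: S_3 = 1.89 + 1.45*3 = 6.24
The first 4 terms are: [1.89, 3.34, 4.79, 6.24]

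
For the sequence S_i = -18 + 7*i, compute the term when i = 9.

S_9 = -18 + 7*9 = -18 + 63 = 45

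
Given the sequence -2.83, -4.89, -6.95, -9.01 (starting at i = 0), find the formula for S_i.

Check differences: -4.89 - -2.83 = -2.06
-6.95 - -4.89 = -2.06
Common difference d = -2.06.
First term a = -2.83.
Formula: S_i = -2.83 - 2.06*i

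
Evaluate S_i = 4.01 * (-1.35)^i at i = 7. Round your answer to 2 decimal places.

S_7 = 4.01 * (-1.35)^7 ≈ 4.01 * -8.1722 ≈ -32.77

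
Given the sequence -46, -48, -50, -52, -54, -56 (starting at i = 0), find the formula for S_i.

Check differences: -48 - -46 = -2
-50 - -48 = -2
Common difference d = -2.
First term a = -46.
Formula: S_i = -46 - 2*i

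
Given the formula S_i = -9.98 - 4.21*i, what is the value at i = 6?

S_6 = -9.98 + -4.21*6 = -9.98 + -25.26 = -35.24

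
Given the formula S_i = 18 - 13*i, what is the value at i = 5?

S_5 = 18 + -13*5 = 18 + -65 = -47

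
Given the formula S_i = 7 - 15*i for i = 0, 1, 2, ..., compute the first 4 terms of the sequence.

This is an arithmetic sequence.
i=0: S_0 = 7 + -15*0 = 7
i=1: S_1 = 7 + -15*1 = -8
i=2: S_2 = 7 + -15*2 = -23
i=3: S_3 = 7 + -15*3 = -38
The first 4 terms are: [7, -8, -23, -38]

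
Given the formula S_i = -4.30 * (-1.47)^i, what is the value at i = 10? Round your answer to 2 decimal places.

S_10 = -4.3 * (-1.47)^10 ≈ -4.3 * 47.1165 ≈ -202.6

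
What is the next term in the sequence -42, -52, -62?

Differences: -52 - -42 = -10
This is an arithmetic sequence with common difference d = -10.
Next term = -62 + -10 = -72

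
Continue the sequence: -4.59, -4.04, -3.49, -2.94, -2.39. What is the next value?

Differences: -4.04 - -4.59 = 0.55
This is an arithmetic sequence with common difference d = 0.55.
Next term = -2.39 + 0.55 = -1.84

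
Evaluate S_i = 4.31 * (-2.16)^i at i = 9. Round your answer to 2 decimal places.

S_9 = 4.31 * (-2.16)^9 ≈ 4.31 * -1023.4904 ≈ -4411.24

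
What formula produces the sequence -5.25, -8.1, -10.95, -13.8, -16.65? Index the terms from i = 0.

Check differences: -8.1 - -5.25 = -2.85
-10.95 - -8.1 = -2.85
Common difference d = -2.85.
First term a = -5.25.
Formula: S_i = -5.25 - 2.85*i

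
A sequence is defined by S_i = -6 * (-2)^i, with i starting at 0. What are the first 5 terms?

This is a geometric sequence.
i=0: S_0 = -6 * (-2)^0 = -6
i=1: S_1 = -6 * (-2)^1 = 12
i=2: S_2 = -6 * (-2)^2 = -24
i=3: S_3 = -6 * (-2)^3 = 48
i=4: S_4 = -6 * (-2)^4 = -96
The first 5 terms are: [-6, 12, -24, 48, -96]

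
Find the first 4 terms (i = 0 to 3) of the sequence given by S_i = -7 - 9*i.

This is an arithmetic sequence.
i=0: S_0 = -7 + -9*0 = -7
i=1: S_1 = -7 + -9*1 = -16
i=2: S_2 = -7 + -9*2 = -25
i=3: S_3 = -7 + -9*3 = -34
The first 4 terms are: [-7, -16, -25, -34]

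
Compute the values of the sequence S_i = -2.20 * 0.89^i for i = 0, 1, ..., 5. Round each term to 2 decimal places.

This is a geometric sequence.
i=0: S_0 = -2.2 * 0.89^0 = -2.2
i=1: S_1 = -2.2 * 0.89^1 ≈ -1.96
i=2: S_2 = -2.2 * 0.89^2 ≈ -1.74
i=3: S_3 = -2.2 * 0.89^3 ≈ -1.55
i=4: S_4 = -2.2 * 0.89^4 ≈ -1.38
i=5: S_5 = -2.2 * 0.89^5 ≈ -1.23
The first 6 terms are: [-2.2, -1.96, -1.74, -1.55, -1.38, -1.23]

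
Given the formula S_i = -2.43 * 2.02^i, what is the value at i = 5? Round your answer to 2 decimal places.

S_5 = -2.43 * 2.02^5 ≈ -2.43 * 33.6323 ≈ -81.73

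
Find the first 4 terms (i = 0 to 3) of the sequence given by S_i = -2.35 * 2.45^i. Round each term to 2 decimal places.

This is a geometric sequence.
i=0: S_0 = -2.35 * 2.45^0 = -2.35
i=1: S_1 = -2.35 * 2.45^1 ≈ -5.76
i=2: S_2 = -2.35 * 2.45^2 ≈ -14.11
i=3: S_3 = -2.35 * 2.45^3 ≈ -34.56
The first 4 terms are: [-2.35, -5.76, -14.11, -34.56]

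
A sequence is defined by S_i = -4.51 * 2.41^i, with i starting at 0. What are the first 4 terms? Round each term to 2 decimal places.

This is a geometric sequence.
i=0: S_0 = -4.51 * 2.41^0 = -4.51
i=1: S_1 = -4.51 * 2.41^1 ≈ -10.87
i=2: S_2 = -4.51 * 2.41^2 ≈ -26.19
i=3: S_3 = -4.51 * 2.41^3 ≈ -63.13
The first 4 terms are: [-4.51, -10.87, -26.19, -63.13]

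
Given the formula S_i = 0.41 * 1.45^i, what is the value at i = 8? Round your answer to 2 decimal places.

S_8 = 0.41 * 1.45^8 ≈ 0.41 * 19.5409 ≈ 8.01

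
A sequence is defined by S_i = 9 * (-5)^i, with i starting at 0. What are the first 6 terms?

This is a geometric sequence.
i=0: S_0 = 9 * (-5)^0 = 9
i=1: S_1 = 9 * (-5)^1 = -45
i=2: S_2 = 9 * (-5)^2 = 225
i=3: S_3 = 9 * (-5)^3 = -1125
i=4: S_4 = 9 * (-5)^4 = 5625
i=5: S_5 = 9 * (-5)^5 = -28125
The first 6 terms are: [9, -45, 225, -1125, 5625, -28125]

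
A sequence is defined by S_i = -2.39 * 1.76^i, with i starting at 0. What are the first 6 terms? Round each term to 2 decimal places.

This is a geometric sequence.
i=0: S_0 = -2.39 * 1.76^0 = -2.39
i=1: S_1 = -2.39 * 1.76^1 ≈ -4.21
i=2: S_2 = -2.39 * 1.76^2 ≈ -7.4
i=3: S_3 = -2.39 * 1.76^3 ≈ -13.03
i=4: S_4 = -2.39 * 1.76^4 ≈ -22.93
i=5: S_5 = -2.39 * 1.76^5 ≈ -40.36
The first 6 terms are: [-2.39, -4.21, -7.4, -13.03, -22.93, -40.36]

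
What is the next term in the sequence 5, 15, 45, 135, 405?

Ratios: 15 / 5 = 3.0
This is a geometric sequence with common ratio r = 3.
Next term = 405 * 3 = 1215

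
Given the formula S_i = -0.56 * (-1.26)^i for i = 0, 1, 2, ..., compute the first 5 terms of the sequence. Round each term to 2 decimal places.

This is a geometric sequence.
i=0: S_0 = -0.56 * (-1.26)^0 = -0.56
i=1: S_1 = -0.56 * (-1.26)^1 ≈ 0.71
i=2: S_2 = -0.56 * (-1.26)^2 ≈ -0.89
i=3: S_3 = -0.56 * (-1.26)^3 ≈ 1.12
i=4: S_4 = -0.56 * (-1.26)^4 ≈ -1.41
The first 5 terms are: [-0.56, 0.71, -0.89, 1.12, -1.41]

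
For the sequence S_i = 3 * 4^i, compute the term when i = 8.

S_8 = 3 * 4^8 = 3 * 65536 = 196608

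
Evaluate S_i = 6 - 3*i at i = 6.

S_6 = 6 + -3*6 = 6 + -18 = -12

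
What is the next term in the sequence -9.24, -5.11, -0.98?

Differences: -5.11 - -9.24 = 4.13
This is an arithmetic sequence with common difference d = 4.13.
Next term = -0.98 + 4.13 = 3.15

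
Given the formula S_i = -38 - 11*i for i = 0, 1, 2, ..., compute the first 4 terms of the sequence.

This is an arithmetic sequence.
i=0: S_0 = -38 + -11*0 = -38
i=1: S_1 = -38 + -11*1 = -49
i=2: S_2 = -38 + -11*2 = -60
i=3: S_3 = -38 + -11*3 = -71
The first 4 terms are: [-38, -49, -60, -71]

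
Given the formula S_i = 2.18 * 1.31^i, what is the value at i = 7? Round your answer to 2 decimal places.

S_7 = 2.18 * 1.31^7 ≈ 2.18 * 6.6206 ≈ 14.43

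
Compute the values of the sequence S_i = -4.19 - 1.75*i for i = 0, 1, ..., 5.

This is an arithmetic sequence.
i=0: S_0 = -4.19 + -1.75*0 = -4.19
i=1: S_1 = -4.19 + -1.75*1 = -5.94
i=2: S_2 = -4.19 + -1.75*2 = -7.69
i=3: S_3 = -4.19 + -1.75*3 = -9.44
i=4: S_4 = -4.19 + -1.75*4 = -11.19
i=5: S_5 = -4.19 + -1.75*5 = -12.94
The first 6 terms are: [-4.19, -5.94, -7.69, -9.44, -11.19, -12.94]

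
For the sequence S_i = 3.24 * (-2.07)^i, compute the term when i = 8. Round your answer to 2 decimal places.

S_8 = 3.24 * (-2.07)^8 ≈ 3.24 * 337.1031 ≈ 1092.21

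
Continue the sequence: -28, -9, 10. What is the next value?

Differences: -9 - -28 = 19
This is an arithmetic sequence with common difference d = 19.
Next term = 10 + 19 = 29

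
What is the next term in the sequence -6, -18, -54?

Ratios: -18 / -6 = 3.0
This is a geometric sequence with common ratio r = 3.
Next term = -54 * 3 = -162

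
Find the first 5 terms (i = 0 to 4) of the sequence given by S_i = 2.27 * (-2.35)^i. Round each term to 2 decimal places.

This is a geometric sequence.
i=0: S_0 = 2.27 * (-2.35)^0 = 2.27
i=1: S_1 = 2.27 * (-2.35)^1 ≈ -5.33
i=2: S_2 = 2.27 * (-2.35)^2 ≈ 12.54
i=3: S_3 = 2.27 * (-2.35)^3 ≈ -29.46
i=4: S_4 = 2.27 * (-2.35)^4 ≈ 69.23
The first 5 terms are: [2.27, -5.33, 12.54, -29.46, 69.23]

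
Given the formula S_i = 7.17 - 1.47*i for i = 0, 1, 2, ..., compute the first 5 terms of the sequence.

This is an arithmetic sequence.
i=0: S_0 = 7.17 + -1.47*0 = 7.17
i=1: S_1 = 7.17 + -1.47*1 = 5.7
i=2: S_2 = 7.17 + -1.47*2 = 4.23
i=3: S_3 = 7.17 + -1.47*3 = 2.76
i=4: S_4 = 7.17 + -1.47*4 = 1.29
The first 5 terms are: [7.17, 5.7, 4.23, 2.76, 1.29]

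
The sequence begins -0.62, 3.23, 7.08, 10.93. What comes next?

Differences: 3.23 - -0.62 = 3.85
This is an arithmetic sequence with common difference d = 3.85.
Next term = 10.93 + 3.85 = 14.78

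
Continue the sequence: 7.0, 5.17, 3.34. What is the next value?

Differences: 5.17 - 7.0 = -1.83
This is an arithmetic sequence with common difference d = -1.83.
Next term = 3.34 + -1.83 = 1.51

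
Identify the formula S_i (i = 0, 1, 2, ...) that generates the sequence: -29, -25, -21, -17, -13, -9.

Check differences: -25 - -29 = 4
-21 - -25 = 4
Common difference d = 4.
First term a = -29.
Formula: S_i = -29 + 4*i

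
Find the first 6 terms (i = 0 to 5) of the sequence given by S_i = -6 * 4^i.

This is a geometric sequence.
i=0: S_0 = -6 * 4^0 = -6
i=1: S_1 = -6 * 4^1 = -24
i=2: S_2 = -6 * 4^2 = -96
i=3: S_3 = -6 * 4^3 = -384
i=4: S_4 = -6 * 4^4 = -1536
i=5: S_5 = -6 * 4^5 = -6144
The first 6 terms are: [-6, -24, -96, -384, -1536, -6144]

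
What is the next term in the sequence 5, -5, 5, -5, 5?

Ratios: -5 / 5 = -1.0
This is a geometric sequence with common ratio r = -1.
Next term = 5 * -1 = -5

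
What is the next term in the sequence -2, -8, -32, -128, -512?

Ratios: -8 / -2 = 4.0
This is a geometric sequence with common ratio r = 4.
Next term = -512 * 4 = -2048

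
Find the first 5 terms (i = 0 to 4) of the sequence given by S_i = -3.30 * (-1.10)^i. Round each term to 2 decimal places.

This is a geometric sequence.
i=0: S_0 = -3.3 * (-1.1)^0 = -3.3
i=1: S_1 = -3.3 * (-1.1)^1 = 3.63
i=2: S_2 = -3.3 * (-1.1)^2 ≈ -3.99
i=3: S_3 = -3.3 * (-1.1)^3 ≈ 4.39
i=4: S_4 = -3.3 * (-1.1)^4 ≈ -4.83
The first 5 terms are: [-3.3, 3.63, -3.99, 4.39, -4.83]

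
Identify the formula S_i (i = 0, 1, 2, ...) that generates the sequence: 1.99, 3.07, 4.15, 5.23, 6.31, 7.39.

Check differences: 3.07 - 1.99 = 1.08
4.15 - 3.07 = 1.08
Common difference d = 1.08.
First term a = 1.99.
Formula: S_i = 1.99 + 1.08*i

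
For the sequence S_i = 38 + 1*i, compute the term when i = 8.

S_8 = 38 + 1*8 = 38 + 8 = 46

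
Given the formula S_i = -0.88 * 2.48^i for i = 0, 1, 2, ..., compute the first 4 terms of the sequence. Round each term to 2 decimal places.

This is a geometric sequence.
i=0: S_0 = -0.88 * 2.48^0 = -0.88
i=1: S_1 = -0.88 * 2.48^1 ≈ -2.18
i=2: S_2 = -0.88 * 2.48^2 ≈ -5.41
i=3: S_3 = -0.88 * 2.48^3 ≈ -13.42
The first 4 terms are: [-0.88, -2.18, -5.41, -13.42]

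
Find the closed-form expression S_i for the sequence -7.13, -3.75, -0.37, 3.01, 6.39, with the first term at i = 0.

Check differences: -3.75 - -7.13 = 3.38
-0.37 - -3.75 = 3.38
Common difference d = 3.38.
First term a = -7.13.
Formula: S_i = -7.13 + 3.38*i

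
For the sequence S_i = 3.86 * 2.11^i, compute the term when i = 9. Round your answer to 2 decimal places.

S_9 = 3.86 * 2.11^9 ≈ 3.86 * 828.9763 ≈ 3199.85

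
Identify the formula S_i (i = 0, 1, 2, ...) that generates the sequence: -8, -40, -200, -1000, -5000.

Check ratios: -40 / -8 = 5.0
Common ratio r = 5.
First term a = -8.
Formula: S_i = -8 * 5^i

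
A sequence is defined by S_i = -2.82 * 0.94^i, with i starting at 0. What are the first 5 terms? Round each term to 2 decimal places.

This is a geometric sequence.
i=0: S_0 = -2.82 * 0.94^0 = -2.82
i=1: S_1 = -2.82 * 0.94^1 ≈ -2.65
i=2: S_2 = -2.82 * 0.94^2 ≈ -2.49
i=3: S_3 = -2.82 * 0.94^3 ≈ -2.34
i=4: S_4 = -2.82 * 0.94^4 ≈ -2.2
The first 5 terms are: [-2.82, -2.65, -2.49, -2.34, -2.2]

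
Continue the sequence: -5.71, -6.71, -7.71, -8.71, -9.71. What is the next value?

Differences: -6.71 - -5.71 = -1.0
This is an arithmetic sequence with common difference d = -1.0.
Next term = -9.71 + -1.0 = -10.71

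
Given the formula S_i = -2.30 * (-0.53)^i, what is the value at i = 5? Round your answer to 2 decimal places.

S_5 = -2.3 * (-0.53)^5 ≈ -2.3 * -0.0418 ≈ 0.1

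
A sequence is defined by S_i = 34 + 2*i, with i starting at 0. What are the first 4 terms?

This is an arithmetic sequence.
i=0: S_0 = 34 + 2*0 = 34
i=1: S_1 = 34 + 2*1 = 36
i=2: S_2 = 34 + 2*2 = 38
i=3: S_3 = 34 + 2*3 = 40
The first 4 terms are: [34, 36, 38, 40]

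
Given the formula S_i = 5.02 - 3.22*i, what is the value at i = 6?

S_6 = 5.02 + -3.22*6 = 5.02 + -19.32 = -14.3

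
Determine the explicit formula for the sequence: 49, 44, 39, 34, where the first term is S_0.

Check differences: 44 - 49 = -5
39 - 44 = -5
Common difference d = -5.
First term a = 49.
Formula: S_i = 49 - 5*i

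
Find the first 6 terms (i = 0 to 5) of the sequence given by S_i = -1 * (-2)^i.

This is a geometric sequence.
i=0: S_0 = -1 * (-2)^0 = -1
i=1: S_1 = -1 * (-2)^1 = 2
i=2: S_2 = -1 * (-2)^2 = -4
i=3: S_3 = -1 * (-2)^3 = 8
i=4: S_4 = -1 * (-2)^4 = -16
i=5: S_5 = -1 * (-2)^5 = 32
The first 6 terms are: [-1, 2, -4, 8, -16, 32]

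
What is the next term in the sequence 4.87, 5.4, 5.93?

Differences: 5.4 - 4.87 = 0.53
This is an arithmetic sequence with common difference d = 0.53.
Next term = 5.93 + 0.53 = 6.46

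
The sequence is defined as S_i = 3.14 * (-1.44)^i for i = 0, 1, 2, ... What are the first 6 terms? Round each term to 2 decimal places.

This is a geometric sequence.
i=0: S_0 = 3.14 * (-1.44)^0 = 3.14
i=1: S_1 = 3.14 * (-1.44)^1 ≈ -4.52
i=2: S_2 = 3.14 * (-1.44)^2 ≈ 6.51
i=3: S_3 = 3.14 * (-1.44)^3 ≈ -9.38
i=4: S_4 = 3.14 * (-1.44)^4 ≈ 13.5
i=5: S_5 = 3.14 * (-1.44)^5 ≈ -19.44
The first 6 terms are: [3.14, -4.52, 6.51, -9.38, 13.5, -19.44]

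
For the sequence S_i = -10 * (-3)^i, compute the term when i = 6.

S_6 = -10 * (-3)^6 = -10 * 729 = -7290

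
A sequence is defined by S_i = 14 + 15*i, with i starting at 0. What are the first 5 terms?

This is an arithmetic sequence.
i=0: S_0 = 14 + 15*0 = 14
i=1: S_1 = 14 + 15*1 = 29
i=2: S_2 = 14 + 15*2 = 44
i=3: S_3 = 14 + 15*3 = 59
i=4: S_4 = 14 + 15*4 = 74
The first 5 terms are: [14, 29, 44, 59, 74]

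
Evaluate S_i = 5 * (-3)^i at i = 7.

S_7 = 5 * (-3)^7 = 5 * -2187 = -10935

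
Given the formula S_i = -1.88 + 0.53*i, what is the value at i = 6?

S_6 = -1.88 + 0.53*6 = -1.88 + 3.18 = 1.3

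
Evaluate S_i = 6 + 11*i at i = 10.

S_10 = 6 + 11*10 = 6 + 110 = 116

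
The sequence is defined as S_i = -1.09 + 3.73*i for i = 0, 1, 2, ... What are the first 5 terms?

This is an arithmetic sequence.
i=0: S_0 = -1.09 + 3.73*0 = -1.09
i=1: S_1 = -1.09 + 3.73*1 = 2.64
i=2: S_2 = -1.09 + 3.73*2 = 6.37
i=3: S_3 = -1.09 + 3.73*3 = 10.1
i=4: S_4 = -1.09 + 3.73*4 = 13.83
The first 5 terms are: [-1.09, 2.64, 6.37, 10.1, 13.83]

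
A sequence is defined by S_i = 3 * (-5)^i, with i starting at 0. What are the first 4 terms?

This is a geometric sequence.
i=0: S_0 = 3 * (-5)^0 = 3
i=1: S_1 = 3 * (-5)^1 = -15
i=2: S_2 = 3 * (-5)^2 = 75
i=3: S_3 = 3 * (-5)^3 = -375
The first 4 terms are: [3, -15, 75, -375]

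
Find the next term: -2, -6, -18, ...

Ratios: -6 / -2 = 3.0
This is a geometric sequence with common ratio r = 3.
Next term = -18 * 3 = -54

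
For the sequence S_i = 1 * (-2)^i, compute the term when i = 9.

S_9 = 1 * (-2)^9 = 1 * -512 = -512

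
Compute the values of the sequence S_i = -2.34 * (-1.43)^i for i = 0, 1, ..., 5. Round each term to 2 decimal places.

This is a geometric sequence.
i=0: S_0 = -2.34 * (-1.43)^0 = -2.34
i=1: S_1 = -2.34 * (-1.43)^1 ≈ 3.35
i=2: S_2 = -2.34 * (-1.43)^2 ≈ -4.79
i=3: S_3 = -2.34 * (-1.43)^3 ≈ 6.84
i=4: S_4 = -2.34 * (-1.43)^4 ≈ -9.78
i=5: S_5 = -2.34 * (-1.43)^5 ≈ 13.99
The first 6 terms are: [-2.34, 3.35, -4.79, 6.84, -9.78, 13.99]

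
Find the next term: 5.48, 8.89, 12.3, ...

Differences: 8.89 - 5.48 = 3.41
This is an arithmetic sequence with common difference d = 3.41.
Next term = 12.3 + 3.41 = 15.71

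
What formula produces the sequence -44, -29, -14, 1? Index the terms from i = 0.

Check differences: -29 - -44 = 15
-14 - -29 = 15
Common difference d = 15.
First term a = -44.
Formula: S_i = -44 + 15*i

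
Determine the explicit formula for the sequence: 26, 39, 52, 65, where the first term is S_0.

Check differences: 39 - 26 = 13
52 - 39 = 13
Common difference d = 13.
First term a = 26.
Formula: S_i = 26 + 13*i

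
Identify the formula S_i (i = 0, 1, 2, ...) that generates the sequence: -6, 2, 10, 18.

Check differences: 2 - -6 = 8
10 - 2 = 8
Common difference d = 8.
First term a = -6.
Formula: S_i = -6 + 8*i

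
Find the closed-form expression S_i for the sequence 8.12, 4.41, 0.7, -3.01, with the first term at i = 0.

Check differences: 4.41 - 8.12 = -3.71
0.7 - 4.41 = -3.71
Common difference d = -3.71.
First term a = 8.12.
Formula: S_i = 8.12 - 3.71*i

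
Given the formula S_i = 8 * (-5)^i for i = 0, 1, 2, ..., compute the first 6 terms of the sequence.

This is a geometric sequence.
i=0: S_0 = 8 * (-5)^0 = 8
i=1: S_1 = 8 * (-5)^1 = -40
i=2: S_2 = 8 * (-5)^2 = 200
i=3: S_3 = 8 * (-5)^3 = -1000
i=4: S_4 = 8 * (-5)^4 = 5000
i=5: S_5 = 8 * (-5)^5 = -25000
The first 6 terms are: [8, -40, 200, -1000, 5000, -25000]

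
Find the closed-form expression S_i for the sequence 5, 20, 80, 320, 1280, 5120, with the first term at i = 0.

Check ratios: 20 / 5 = 4.0
Common ratio r = 4.
First term a = 5.
Formula: S_i = 5 * 4^i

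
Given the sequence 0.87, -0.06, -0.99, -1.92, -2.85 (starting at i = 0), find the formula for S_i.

Check differences: -0.06 - 0.87 = -0.93
-0.99 - -0.06 = -0.93
Common difference d = -0.93.
First term a = 0.87.
Formula: S_i = 0.87 - 0.93*i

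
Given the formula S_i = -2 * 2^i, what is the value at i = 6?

S_6 = -2 * 2^6 = -2 * 64 = -128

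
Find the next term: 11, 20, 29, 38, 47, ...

Differences: 20 - 11 = 9
This is an arithmetic sequence with common difference d = 9.
Next term = 47 + 9 = 56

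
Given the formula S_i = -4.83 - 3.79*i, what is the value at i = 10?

S_10 = -4.83 + -3.79*10 = -4.83 + -37.9 = -42.73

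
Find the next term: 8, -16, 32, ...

Ratios: -16 / 8 = -2.0
This is a geometric sequence with common ratio r = -2.
Next term = 32 * -2 = -64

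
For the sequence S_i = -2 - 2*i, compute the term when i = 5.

S_5 = -2 + -2*5 = -2 + -10 = -12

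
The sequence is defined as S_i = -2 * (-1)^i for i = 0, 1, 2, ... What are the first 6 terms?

This is a geometric sequence.
i=0: S_0 = -2 * (-1)^0 = -2
i=1: S_1 = -2 * (-1)^1 = 2
i=2: S_2 = -2 * (-1)^2 = -2
i=3: S_3 = -2 * (-1)^3 = 2
i=4: S_4 = -2 * (-1)^4 = -2
i=5: S_5 = -2 * (-1)^5 = 2
The first 6 terms are: [-2, 2, -2, 2, -2, 2]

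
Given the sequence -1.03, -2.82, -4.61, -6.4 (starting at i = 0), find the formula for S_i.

Check differences: -2.82 - -1.03 = -1.79
-4.61 - -2.82 = -1.79
Common difference d = -1.79.
First term a = -1.03.
Formula: S_i = -1.03 - 1.79*i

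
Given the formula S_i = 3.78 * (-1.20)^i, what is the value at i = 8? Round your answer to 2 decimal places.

S_8 = 3.78 * (-1.2)^8 ≈ 3.78 * 4.2998 ≈ 16.25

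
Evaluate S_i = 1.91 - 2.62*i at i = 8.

S_8 = 1.91 + -2.62*8 = 1.91 + -20.96 = -19.05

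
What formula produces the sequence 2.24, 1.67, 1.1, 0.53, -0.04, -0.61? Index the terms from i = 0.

Check differences: 1.67 - 2.24 = -0.57
1.1 - 1.67 = -0.57
Common difference d = -0.57.
First term a = 2.24.
Formula: S_i = 2.24 - 0.57*i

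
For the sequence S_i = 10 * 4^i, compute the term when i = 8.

S_8 = 10 * 4^8 = 10 * 65536 = 655360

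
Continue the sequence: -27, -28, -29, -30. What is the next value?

Differences: -28 - -27 = -1
This is an arithmetic sequence with common difference d = -1.
Next term = -30 + -1 = -31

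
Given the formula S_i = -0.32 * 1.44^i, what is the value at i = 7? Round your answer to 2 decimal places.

S_7 = -0.32 * 1.44^7 ≈ -0.32 * 12.8392 ≈ -4.11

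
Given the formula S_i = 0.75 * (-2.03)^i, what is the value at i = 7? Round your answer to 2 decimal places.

S_7 = 0.75 * (-2.03)^7 ≈ 0.75 * -142.0601 ≈ -106.55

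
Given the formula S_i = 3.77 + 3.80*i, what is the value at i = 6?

S_6 = 3.77 + 3.8*6 = 3.77 + 22.8 = 26.57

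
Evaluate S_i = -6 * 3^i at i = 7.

S_7 = -6 * 3^7 = -6 * 2187 = -13122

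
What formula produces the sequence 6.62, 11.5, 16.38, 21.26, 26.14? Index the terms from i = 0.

Check differences: 11.5 - 6.62 = 4.88
16.38 - 11.5 = 4.88
Common difference d = 4.88.
First term a = 6.62.
Formula: S_i = 6.62 + 4.88*i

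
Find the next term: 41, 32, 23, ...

Differences: 32 - 41 = -9
This is an arithmetic sequence with common difference d = -9.
Next term = 23 + -9 = 14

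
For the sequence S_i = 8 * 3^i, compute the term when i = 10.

S_10 = 8 * 3^10 = 8 * 59049 = 472392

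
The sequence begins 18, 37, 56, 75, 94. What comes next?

Differences: 37 - 18 = 19
This is an arithmetic sequence with common difference d = 19.
Next term = 94 + 19 = 113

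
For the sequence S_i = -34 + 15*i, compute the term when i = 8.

S_8 = -34 + 15*8 = -34 + 120 = 86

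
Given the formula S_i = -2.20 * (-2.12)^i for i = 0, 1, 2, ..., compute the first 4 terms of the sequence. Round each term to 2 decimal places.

This is a geometric sequence.
i=0: S_0 = -2.2 * (-2.12)^0 = -2.2
i=1: S_1 = -2.2 * (-2.12)^1 ≈ 4.66
i=2: S_2 = -2.2 * (-2.12)^2 ≈ -9.89
i=3: S_3 = -2.2 * (-2.12)^3 ≈ 20.96
The first 4 terms are: [-2.2, 4.66, -9.89, 20.96]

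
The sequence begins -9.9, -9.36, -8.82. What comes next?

Differences: -9.36 - -9.9 = 0.54
This is an arithmetic sequence with common difference d = 0.54.
Next term = -8.82 + 0.54 = -8.28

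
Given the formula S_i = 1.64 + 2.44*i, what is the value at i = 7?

S_7 = 1.64 + 2.44*7 = 1.64 + 17.08 = 18.72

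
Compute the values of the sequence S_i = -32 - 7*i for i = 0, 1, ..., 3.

This is an arithmetic sequence.
i=0: S_0 = -32 + -7*0 = -32
i=1: S_1 = -32 + -7*1 = -39
i=2: S_2 = -32 + -7*2 = -46
i=3: S_3 = -32 + -7*3 = -53
The first 4 terms are: [-32, -39, -46, -53]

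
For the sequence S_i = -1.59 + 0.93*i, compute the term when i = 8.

S_8 = -1.59 + 0.93*8 = -1.59 + 7.44 = 5.85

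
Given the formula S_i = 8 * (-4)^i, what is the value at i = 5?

S_5 = 8 * (-4)^5 = 8 * -1024 = -8192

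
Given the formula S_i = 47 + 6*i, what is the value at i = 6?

S_6 = 47 + 6*6 = 47 + 36 = 83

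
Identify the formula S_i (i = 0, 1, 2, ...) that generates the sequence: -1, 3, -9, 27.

Check ratios: 3 / -1 = -3.0
Common ratio r = -3.
First term a = -1.
Formula: S_i = -1 * (-3)^i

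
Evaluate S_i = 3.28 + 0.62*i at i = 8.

S_8 = 3.28 + 0.62*8 = 3.28 + 4.96 = 8.24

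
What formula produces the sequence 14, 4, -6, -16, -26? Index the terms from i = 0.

Check differences: 4 - 14 = -10
-6 - 4 = -10
Common difference d = -10.
First term a = 14.
Formula: S_i = 14 - 10*i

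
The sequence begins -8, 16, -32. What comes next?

Ratios: 16 / -8 = -2.0
This is a geometric sequence with common ratio r = -2.
Next term = -32 * -2 = 64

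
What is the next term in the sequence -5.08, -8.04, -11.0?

Differences: -8.04 - -5.08 = -2.96
This is an arithmetic sequence with common difference d = -2.96.
Next term = -11.0 + -2.96 = -13.96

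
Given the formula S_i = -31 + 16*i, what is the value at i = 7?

S_7 = -31 + 16*7 = -31 + 112 = 81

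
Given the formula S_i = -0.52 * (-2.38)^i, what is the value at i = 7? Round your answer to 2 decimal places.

S_7 = -0.52 * (-2.38)^7 ≈ -0.52 * -432.5524 ≈ 224.93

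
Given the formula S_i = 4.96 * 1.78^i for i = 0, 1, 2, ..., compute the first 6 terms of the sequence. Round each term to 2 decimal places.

This is a geometric sequence.
i=0: S_0 = 4.96 * 1.78^0 = 4.96
i=1: S_1 = 4.96 * 1.78^1 ≈ 8.83
i=2: S_2 = 4.96 * 1.78^2 ≈ 15.72
i=3: S_3 = 4.96 * 1.78^3 ≈ 27.97
i=4: S_4 = 4.96 * 1.78^4 ≈ 49.79
i=5: S_5 = 4.96 * 1.78^5 ≈ 88.63
The first 6 terms are: [4.96, 8.83, 15.72, 27.97, 49.79, 88.63]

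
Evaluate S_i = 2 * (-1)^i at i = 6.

S_6 = 2 * (-1)^6 = 2 * 1 = 2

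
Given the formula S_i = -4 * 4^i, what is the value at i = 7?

S_7 = -4 * 4^7 = -4 * 16384 = -65536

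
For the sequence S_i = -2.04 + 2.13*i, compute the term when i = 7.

S_7 = -2.04 + 2.13*7 = -2.04 + 14.91 = 12.87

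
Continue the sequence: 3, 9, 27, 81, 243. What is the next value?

Ratios: 9 / 3 = 3.0
This is a geometric sequence with common ratio r = 3.
Next term = 243 * 3 = 729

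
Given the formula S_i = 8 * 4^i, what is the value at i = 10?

S_10 = 8 * 4^10 = 8 * 1048576 = 8388608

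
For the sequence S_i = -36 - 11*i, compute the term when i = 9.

S_9 = -36 + -11*9 = -36 + -99 = -135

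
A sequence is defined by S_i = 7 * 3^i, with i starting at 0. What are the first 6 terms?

This is a geometric sequence.
i=0: S_0 = 7 * 3^0 = 7
i=1: S_1 = 7 * 3^1 = 21
i=2: S_2 = 7 * 3^2 = 63
i=3: S_3 = 7 * 3^3 = 189
i=4: S_4 = 7 * 3^4 = 567
i=5: S_5 = 7 * 3^5 = 1701
The first 6 terms are: [7, 21, 63, 189, 567, 1701]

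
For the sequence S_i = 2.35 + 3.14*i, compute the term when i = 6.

S_6 = 2.35 + 3.14*6 = 2.35 + 18.84 = 21.19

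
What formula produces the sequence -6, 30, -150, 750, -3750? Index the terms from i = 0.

Check ratios: 30 / -6 = -5.0
Common ratio r = -5.
First term a = -6.
Formula: S_i = -6 * (-5)^i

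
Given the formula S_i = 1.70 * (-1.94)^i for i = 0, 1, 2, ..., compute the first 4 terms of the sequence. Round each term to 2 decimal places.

This is a geometric sequence.
i=0: S_0 = 1.7 * (-1.94)^0 = 1.7
i=1: S_1 = 1.7 * (-1.94)^1 ≈ -3.3
i=2: S_2 = 1.7 * (-1.94)^2 ≈ 6.4
i=3: S_3 = 1.7 * (-1.94)^3 ≈ -12.41
The first 4 terms are: [1.7, -3.3, 6.4, -12.41]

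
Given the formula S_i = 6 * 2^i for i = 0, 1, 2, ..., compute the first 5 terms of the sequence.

This is a geometric sequence.
i=0: S_0 = 6 * 2^0 = 6
i=1: S_1 = 6 * 2^1 = 12
i=2: S_2 = 6 * 2^2 = 24
i=3: S_3 = 6 * 2^3 = 48
i=4: S_4 = 6 * 2^4 = 96
The first 5 terms are: [6, 12, 24, 48, 96]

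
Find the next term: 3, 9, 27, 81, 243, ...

Ratios: 9 / 3 = 3.0
This is a geometric sequence with common ratio r = 3.
Next term = 243 * 3 = 729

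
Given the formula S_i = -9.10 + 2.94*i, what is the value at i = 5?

S_5 = -9.1 + 2.94*5 = -9.1 + 14.7 = 5.6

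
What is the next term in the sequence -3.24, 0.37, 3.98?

Differences: 0.37 - -3.24 = 3.61
This is an arithmetic sequence with common difference d = 3.61.
Next term = 3.98 + 3.61 = 7.59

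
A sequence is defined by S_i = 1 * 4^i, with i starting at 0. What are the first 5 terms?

This is a geometric sequence.
i=0: S_0 = 1 * 4^0 = 1
i=1: S_1 = 1 * 4^1 = 4
i=2: S_2 = 1 * 4^2 = 16
i=3: S_3 = 1 * 4^3 = 64
i=4: S_4 = 1 * 4^4 = 256
The first 5 terms are: [1, 4, 16, 64, 256]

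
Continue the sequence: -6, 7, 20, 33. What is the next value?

Differences: 7 - -6 = 13
This is an arithmetic sequence with common difference d = 13.
Next term = 33 + 13 = 46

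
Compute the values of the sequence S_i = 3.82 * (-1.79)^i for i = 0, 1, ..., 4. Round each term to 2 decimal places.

This is a geometric sequence.
i=0: S_0 = 3.82 * (-1.79)^0 = 3.82
i=1: S_1 = 3.82 * (-1.79)^1 ≈ -6.84
i=2: S_2 = 3.82 * (-1.79)^2 ≈ 12.24
i=3: S_3 = 3.82 * (-1.79)^3 ≈ -21.91
i=4: S_4 = 3.82 * (-1.79)^4 ≈ 39.22
The first 5 terms are: [3.82, -6.84, 12.24, -21.91, 39.22]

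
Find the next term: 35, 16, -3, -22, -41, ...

Differences: 16 - 35 = -19
This is an arithmetic sequence with common difference d = -19.
Next term = -41 + -19 = -60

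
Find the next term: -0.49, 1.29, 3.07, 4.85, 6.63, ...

Differences: 1.29 - -0.49 = 1.78
This is an arithmetic sequence with common difference d = 1.78.
Next term = 6.63 + 1.78 = 8.41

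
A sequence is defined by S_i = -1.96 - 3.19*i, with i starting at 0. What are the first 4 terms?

This is an arithmetic sequence.
i=0: S_0 = -1.96 + -3.19*0 = -1.96
i=1: S_1 = -1.96 + -3.19*1 = -5.15
i=2: S_2 = -1.96 + -3.19*2 = -8.34
i=3: S_3 = -1.96 + -3.19*3 = -11.53
The first 4 terms are: [-1.96, -5.15, -8.34, -11.53]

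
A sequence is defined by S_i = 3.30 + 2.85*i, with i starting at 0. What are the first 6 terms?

This is an arithmetic sequence.
i=0: S_0 = 3.3 + 2.85*0 = 3.3
i=1: S_1 = 3.3 + 2.85*1 = 6.15
i=2: S_2 = 3.3 + 2.85*2 = 9.0
i=3: S_3 = 3.3 + 2.85*3 = 11.85
i=4: S_4 = 3.3 + 2.85*4 = 14.7
i=5: S_5 = 3.3 + 2.85*5 = 17.55
The first 6 terms are: [3.3, 6.15, 9.0, 11.85, 14.7, 17.55]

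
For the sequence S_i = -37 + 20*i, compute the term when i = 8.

S_8 = -37 + 20*8 = -37 + 160 = 123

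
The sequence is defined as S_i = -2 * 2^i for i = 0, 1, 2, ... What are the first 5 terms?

This is a geometric sequence.
i=0: S_0 = -2 * 2^0 = -2
i=1: S_1 = -2 * 2^1 = -4
i=2: S_2 = -2 * 2^2 = -8
i=3: S_3 = -2 * 2^3 = -16
i=4: S_4 = -2 * 2^4 = -32
The first 5 terms are: [-2, -4, -8, -16, -32]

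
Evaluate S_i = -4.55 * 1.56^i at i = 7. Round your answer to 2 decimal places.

S_7 = -4.55 * 1.56^7 ≈ -4.55 * 22.4839 ≈ -102.3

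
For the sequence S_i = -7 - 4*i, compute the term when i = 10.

S_10 = -7 + -4*10 = -7 + -40 = -47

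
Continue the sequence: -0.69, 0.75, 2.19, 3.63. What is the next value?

Differences: 0.75 - -0.69 = 1.44
This is an arithmetic sequence with common difference d = 1.44.
Next term = 3.63 + 1.44 = 5.07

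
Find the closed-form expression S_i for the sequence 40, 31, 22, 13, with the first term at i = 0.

Check differences: 31 - 40 = -9
22 - 31 = -9
Common difference d = -9.
First term a = 40.
Formula: S_i = 40 - 9*i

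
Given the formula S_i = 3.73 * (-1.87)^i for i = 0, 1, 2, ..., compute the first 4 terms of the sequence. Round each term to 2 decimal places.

This is a geometric sequence.
i=0: S_0 = 3.73 * (-1.87)^0 = 3.73
i=1: S_1 = 3.73 * (-1.87)^1 ≈ -6.98
i=2: S_2 = 3.73 * (-1.87)^2 ≈ 13.04
i=3: S_3 = 3.73 * (-1.87)^3 ≈ -24.39
The first 4 terms are: [3.73, -6.98, 13.04, -24.39]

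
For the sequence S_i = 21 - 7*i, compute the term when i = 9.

S_9 = 21 + -7*9 = 21 + -63 = -42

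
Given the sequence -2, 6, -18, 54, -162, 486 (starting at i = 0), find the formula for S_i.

Check ratios: 6 / -2 = -3.0
Common ratio r = -3.
First term a = -2.
Formula: S_i = -2 * (-3)^i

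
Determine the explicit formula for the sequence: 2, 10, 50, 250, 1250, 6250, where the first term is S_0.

Check ratios: 10 / 2 = 5.0
Common ratio r = 5.
First term a = 2.
Formula: S_i = 2 * 5^i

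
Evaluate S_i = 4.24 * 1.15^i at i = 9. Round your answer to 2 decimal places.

S_9 = 4.24 * 1.15^9 ≈ 4.24 * 3.5179 ≈ 14.92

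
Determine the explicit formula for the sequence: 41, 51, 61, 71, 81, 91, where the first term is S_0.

Check differences: 51 - 41 = 10
61 - 51 = 10
Common difference d = 10.
First term a = 41.
Formula: S_i = 41 + 10*i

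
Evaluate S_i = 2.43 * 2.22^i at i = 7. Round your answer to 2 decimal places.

S_7 = 2.43 * 2.22^7 ≈ 2.43 * 265.7485 ≈ 645.77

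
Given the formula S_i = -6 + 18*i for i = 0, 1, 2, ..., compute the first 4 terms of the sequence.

This is an arithmetic sequence.
i=0: S_0 = -6 + 18*0 = -6
i=1: S_1 = -6 + 18*1 = 12
i=2: S_2 = -6 + 18*2 = 30
i=3: S_3 = -6 + 18*3 = 48
The first 4 terms are: [-6, 12, 30, 48]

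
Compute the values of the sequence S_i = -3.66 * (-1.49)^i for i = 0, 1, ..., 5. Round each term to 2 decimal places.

This is a geometric sequence.
i=0: S_0 = -3.66 * (-1.49)^0 = -3.66
i=1: S_1 = -3.66 * (-1.49)^1 ≈ 5.45
i=2: S_2 = -3.66 * (-1.49)^2 ≈ -8.13
i=3: S_3 = -3.66 * (-1.49)^3 ≈ 12.11
i=4: S_4 = -3.66 * (-1.49)^4 ≈ -18.04
i=5: S_5 = -3.66 * (-1.49)^5 ≈ 26.88
The first 6 terms are: [-3.66, 5.45, -8.13, 12.11, -18.04, 26.88]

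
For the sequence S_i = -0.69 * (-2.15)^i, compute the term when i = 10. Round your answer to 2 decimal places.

S_10 = -0.69 * (-2.15)^10 ≈ -0.69 * 2110.4963 ≈ -1456.24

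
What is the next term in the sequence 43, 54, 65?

Differences: 54 - 43 = 11
This is an arithmetic sequence with common difference d = 11.
Next term = 65 + 11 = 76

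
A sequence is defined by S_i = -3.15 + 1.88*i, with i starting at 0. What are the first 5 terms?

This is an arithmetic sequence.
i=0: S_0 = -3.15 + 1.88*0 = -3.15
i=1: S_1 = -3.15 + 1.88*1 = -1.27
i=2: S_2 = -3.15 + 1.88*2 = 0.61
i=3: S_3 = -3.15 + 1.88*3 = 2.49
i=4: S_4 = -3.15 + 1.88*4 = 4.37
The first 5 terms are: [-3.15, -1.27, 0.61, 2.49, 4.37]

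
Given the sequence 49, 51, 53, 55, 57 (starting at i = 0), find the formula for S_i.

Check differences: 51 - 49 = 2
53 - 51 = 2
Common difference d = 2.
First term a = 49.
Formula: S_i = 49 + 2*i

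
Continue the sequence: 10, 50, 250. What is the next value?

Ratios: 50 / 10 = 5.0
This is a geometric sequence with common ratio r = 5.
Next term = 250 * 5 = 1250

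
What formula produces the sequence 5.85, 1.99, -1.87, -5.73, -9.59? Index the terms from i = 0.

Check differences: 1.99 - 5.85 = -3.86
-1.87 - 1.99 = -3.86
Common difference d = -3.86.
First term a = 5.85.
Formula: S_i = 5.85 - 3.86*i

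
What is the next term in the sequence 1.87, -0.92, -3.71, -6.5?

Differences: -0.92 - 1.87 = -2.79
This is an arithmetic sequence with common difference d = -2.79.
Next term = -6.5 + -2.79 = -9.29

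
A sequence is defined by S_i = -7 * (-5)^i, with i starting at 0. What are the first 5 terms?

This is a geometric sequence.
i=0: S_0 = -7 * (-5)^0 = -7
i=1: S_1 = -7 * (-5)^1 = 35
i=2: S_2 = -7 * (-5)^2 = -175
i=3: S_3 = -7 * (-5)^3 = 875
i=4: S_4 = -7 * (-5)^4 = -4375
The first 5 terms are: [-7, 35, -175, 875, -4375]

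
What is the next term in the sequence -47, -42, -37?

Differences: -42 - -47 = 5
This is an arithmetic sequence with common difference d = 5.
Next term = -37 + 5 = -32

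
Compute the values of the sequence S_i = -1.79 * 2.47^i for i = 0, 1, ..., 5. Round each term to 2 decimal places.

This is a geometric sequence.
i=0: S_0 = -1.79 * 2.47^0 = -1.79
i=1: S_1 = -1.79 * 2.47^1 ≈ -4.42
i=2: S_2 = -1.79 * 2.47^2 ≈ -10.92
i=3: S_3 = -1.79 * 2.47^3 ≈ -26.97
i=4: S_4 = -1.79 * 2.47^4 ≈ -66.63
i=5: S_5 = -1.79 * 2.47^5 ≈ -164.57
The first 6 terms are: [-1.79, -4.42, -10.92, -26.97, -66.63, -164.57]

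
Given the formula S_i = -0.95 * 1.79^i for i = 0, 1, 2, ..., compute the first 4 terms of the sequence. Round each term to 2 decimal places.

This is a geometric sequence.
i=0: S_0 = -0.95 * 1.79^0 = -0.95
i=1: S_1 = -0.95 * 1.79^1 ≈ -1.7
i=2: S_2 = -0.95 * 1.79^2 ≈ -3.04
i=3: S_3 = -0.95 * 1.79^3 ≈ -5.45
The first 4 terms are: [-0.95, -1.7, -3.04, -5.45]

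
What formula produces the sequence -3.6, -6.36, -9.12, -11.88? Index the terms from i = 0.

Check differences: -6.36 - -3.6 = -2.76
-9.12 - -6.36 = -2.76
Common difference d = -2.76.
First term a = -3.6.
Formula: S_i = -3.60 - 2.76*i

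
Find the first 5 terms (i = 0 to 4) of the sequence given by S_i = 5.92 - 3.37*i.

This is an arithmetic sequence.
i=0: S_0 = 5.92 + -3.37*0 = 5.92
i=1: S_1 = 5.92 + -3.37*1 = 2.55
i=2: S_2 = 5.92 + -3.37*2 = -0.82
i=3: S_3 = 5.92 + -3.37*3 = -4.19
i=4: S_4 = 5.92 + -3.37*4 = -7.56
The first 5 terms are: [5.92, 2.55, -0.82, -4.19, -7.56]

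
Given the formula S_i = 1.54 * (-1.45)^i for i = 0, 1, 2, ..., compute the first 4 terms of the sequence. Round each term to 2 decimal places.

This is a geometric sequence.
i=0: S_0 = 1.54 * (-1.45)^0 = 1.54
i=1: S_1 = 1.54 * (-1.45)^1 ≈ -2.23
i=2: S_2 = 1.54 * (-1.45)^2 ≈ 3.24
i=3: S_3 = 1.54 * (-1.45)^3 ≈ -4.69
The first 4 terms are: [1.54, -2.23, 3.24, -4.69]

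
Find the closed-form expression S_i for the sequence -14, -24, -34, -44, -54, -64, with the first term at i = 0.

Check differences: -24 - -14 = -10
-34 - -24 = -10
Common difference d = -10.
First term a = -14.
Formula: S_i = -14 - 10*i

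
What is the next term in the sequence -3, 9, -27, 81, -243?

Ratios: 9 / -3 = -3.0
This is a geometric sequence with common ratio r = -3.
Next term = -243 * -3 = 729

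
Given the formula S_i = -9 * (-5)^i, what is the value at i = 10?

S_10 = -9 * (-5)^10 = -9 * 9765625 = -87890625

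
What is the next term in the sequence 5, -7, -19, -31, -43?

Differences: -7 - 5 = -12
This is an arithmetic sequence with common difference d = -12.
Next term = -43 + -12 = -55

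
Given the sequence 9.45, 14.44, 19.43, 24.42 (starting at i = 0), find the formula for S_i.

Check differences: 14.44 - 9.45 = 4.99
19.43 - 14.44 = 4.99
Common difference d = 4.99.
First term a = 9.45.
Formula: S_i = 9.45 + 4.99*i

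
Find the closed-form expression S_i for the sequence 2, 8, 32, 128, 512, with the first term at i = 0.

Check ratios: 8 / 2 = 4.0
Common ratio r = 4.
First term a = 2.
Formula: S_i = 2 * 4^i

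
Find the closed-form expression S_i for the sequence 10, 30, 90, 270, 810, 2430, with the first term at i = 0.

Check ratios: 30 / 10 = 3.0
Common ratio r = 3.
First term a = 10.
Formula: S_i = 10 * 3^i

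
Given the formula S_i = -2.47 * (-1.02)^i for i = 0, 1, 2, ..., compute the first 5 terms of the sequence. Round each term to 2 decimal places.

This is a geometric sequence.
i=0: S_0 = -2.47 * (-1.02)^0 = -2.47
i=1: S_1 = -2.47 * (-1.02)^1 ≈ 2.52
i=2: S_2 = -2.47 * (-1.02)^2 ≈ -2.57
i=3: S_3 = -2.47 * (-1.02)^3 ≈ 2.62
i=4: S_4 = -2.47 * (-1.02)^4 ≈ -2.67
The first 5 terms are: [-2.47, 2.52, -2.57, 2.62, -2.67]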